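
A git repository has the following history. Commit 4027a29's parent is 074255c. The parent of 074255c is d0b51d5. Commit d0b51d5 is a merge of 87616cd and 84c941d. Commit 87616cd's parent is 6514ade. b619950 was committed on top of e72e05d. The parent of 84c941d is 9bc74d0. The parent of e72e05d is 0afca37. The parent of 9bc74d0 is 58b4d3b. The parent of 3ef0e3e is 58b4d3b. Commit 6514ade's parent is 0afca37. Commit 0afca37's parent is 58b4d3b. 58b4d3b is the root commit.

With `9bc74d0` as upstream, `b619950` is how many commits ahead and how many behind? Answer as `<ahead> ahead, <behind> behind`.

3 ahead, 1 behind

Reachable from b619950: {0afca37, 58b4d3b, b619950, e72e05d}.
Reachable from 9bc74d0: {58b4d3b, 9bc74d0}.
Only in b619950's history (ahead): {0afca37, b619950, e72e05d} — 3.
Only in 9bc74d0's history (behind): {9bc74d0} — 1.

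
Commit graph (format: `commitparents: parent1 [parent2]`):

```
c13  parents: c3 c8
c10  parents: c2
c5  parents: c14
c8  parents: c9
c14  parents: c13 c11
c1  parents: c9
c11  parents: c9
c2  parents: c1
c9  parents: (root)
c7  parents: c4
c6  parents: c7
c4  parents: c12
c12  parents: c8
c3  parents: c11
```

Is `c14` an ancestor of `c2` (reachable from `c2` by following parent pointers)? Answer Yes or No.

Ancestors of c2: {c1, c2, c9}.
c14 is not in that set, so it is not an ancestor of c2.

No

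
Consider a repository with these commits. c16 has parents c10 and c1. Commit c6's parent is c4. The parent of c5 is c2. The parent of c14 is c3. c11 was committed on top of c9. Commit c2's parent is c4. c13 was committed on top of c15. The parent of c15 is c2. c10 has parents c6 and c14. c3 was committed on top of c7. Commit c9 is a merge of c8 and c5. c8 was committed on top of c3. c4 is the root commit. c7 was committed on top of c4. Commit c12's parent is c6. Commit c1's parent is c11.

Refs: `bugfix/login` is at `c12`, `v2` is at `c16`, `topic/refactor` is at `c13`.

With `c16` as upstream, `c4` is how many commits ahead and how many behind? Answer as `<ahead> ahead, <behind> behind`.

0 ahead, 12 behind

Reachable from c4: {c4}.
Reachable from c16: {c1, c10, c11, c14, c16, c2, c3, c4, c5, c6, c7, c8, c9}.
Only in c4's history (ahead): {} — 0.
Only in c16's history (behind): {c1, c10, c11, c14, c16, c2, c3, c5, c6, c7, c8, c9} — 12.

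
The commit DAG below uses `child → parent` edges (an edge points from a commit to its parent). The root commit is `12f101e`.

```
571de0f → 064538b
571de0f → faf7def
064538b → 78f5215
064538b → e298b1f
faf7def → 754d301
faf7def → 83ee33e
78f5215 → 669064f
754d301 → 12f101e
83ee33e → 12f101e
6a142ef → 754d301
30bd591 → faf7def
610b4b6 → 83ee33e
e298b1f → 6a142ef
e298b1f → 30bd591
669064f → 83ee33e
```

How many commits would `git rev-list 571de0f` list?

11

Walking parent pointers from 571de0f: reachable set = {064538b, 12f101e, 30bd591, 571de0f, 669064f, 6a142ef, 754d301, 78f5215, 83ee33e, e298b1f, faf7def}.
That is 11 commits.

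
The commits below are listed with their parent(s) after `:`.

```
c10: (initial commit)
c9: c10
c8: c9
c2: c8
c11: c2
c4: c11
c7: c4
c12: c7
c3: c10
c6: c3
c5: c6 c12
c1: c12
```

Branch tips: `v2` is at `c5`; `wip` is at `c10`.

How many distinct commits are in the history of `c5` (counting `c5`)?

Walking parent pointers from c5: reachable set = {c10, c11, c12, c2, c3, c4, c5, c6, c7, c8, c9}.
That is 11 commits.

11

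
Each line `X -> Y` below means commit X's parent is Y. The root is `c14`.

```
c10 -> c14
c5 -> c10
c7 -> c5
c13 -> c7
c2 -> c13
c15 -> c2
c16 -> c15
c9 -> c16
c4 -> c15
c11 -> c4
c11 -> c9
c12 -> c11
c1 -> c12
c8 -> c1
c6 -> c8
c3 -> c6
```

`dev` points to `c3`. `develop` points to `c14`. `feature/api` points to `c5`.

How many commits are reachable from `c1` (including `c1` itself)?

13

Walking parent pointers from c1: reachable set = {c1, c10, c11, c12, c13, c14, c15, c16, c2, c4, c5, c7, c9}.
That is 13 commits.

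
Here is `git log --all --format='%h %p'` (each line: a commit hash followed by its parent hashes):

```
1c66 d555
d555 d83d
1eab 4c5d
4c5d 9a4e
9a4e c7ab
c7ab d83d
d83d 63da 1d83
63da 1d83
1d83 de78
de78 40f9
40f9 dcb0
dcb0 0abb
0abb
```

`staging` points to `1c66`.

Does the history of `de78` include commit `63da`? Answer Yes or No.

Ancestors of de78: {0abb, 40f9, dcb0, de78}.
63da is not in that set, so it is not an ancestor of de78.

No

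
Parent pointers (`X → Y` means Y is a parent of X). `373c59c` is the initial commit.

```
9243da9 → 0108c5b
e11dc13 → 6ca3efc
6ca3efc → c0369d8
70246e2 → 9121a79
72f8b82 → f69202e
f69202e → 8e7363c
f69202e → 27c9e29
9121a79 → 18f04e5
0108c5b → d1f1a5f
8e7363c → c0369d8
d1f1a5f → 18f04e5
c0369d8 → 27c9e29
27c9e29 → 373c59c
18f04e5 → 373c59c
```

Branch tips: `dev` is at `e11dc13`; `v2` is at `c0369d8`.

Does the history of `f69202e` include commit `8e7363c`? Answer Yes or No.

Yes

Ancestors of f69202e (commits reachable by following parents): {27c9e29, 373c59c, 8e7363c, c0369d8, f69202e}.
8e7363c is in that set, so it is an ancestor of f69202e.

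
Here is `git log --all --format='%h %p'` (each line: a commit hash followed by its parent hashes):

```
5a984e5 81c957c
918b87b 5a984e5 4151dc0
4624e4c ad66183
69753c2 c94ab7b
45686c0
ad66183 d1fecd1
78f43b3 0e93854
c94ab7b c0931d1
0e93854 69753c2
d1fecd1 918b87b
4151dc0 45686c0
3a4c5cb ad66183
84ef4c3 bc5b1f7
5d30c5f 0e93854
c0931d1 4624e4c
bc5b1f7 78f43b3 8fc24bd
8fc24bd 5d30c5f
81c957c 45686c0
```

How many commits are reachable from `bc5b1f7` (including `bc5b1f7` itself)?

Walking parent pointers from bc5b1f7: reachable set = {0e93854, 4151dc0, 45686c0, 4624e4c, 5a984e5, 5d30c5f, 69753c2, 78f43b3, 81c957c, 8fc24bd, 918b87b, ad66183, bc5b1f7, c0931d1, c94ab7b, d1fecd1}.
That is 16 commits.

16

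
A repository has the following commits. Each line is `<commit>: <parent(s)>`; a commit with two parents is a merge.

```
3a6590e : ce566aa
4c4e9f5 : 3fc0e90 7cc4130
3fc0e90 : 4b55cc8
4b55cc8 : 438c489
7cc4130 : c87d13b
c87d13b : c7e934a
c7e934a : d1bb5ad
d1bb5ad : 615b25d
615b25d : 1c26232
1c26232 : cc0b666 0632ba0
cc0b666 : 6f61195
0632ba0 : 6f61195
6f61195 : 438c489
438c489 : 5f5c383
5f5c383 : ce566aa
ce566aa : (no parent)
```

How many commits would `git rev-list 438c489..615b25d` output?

5

Reachable from 615b25d: {0632ba0, 1c26232, 438c489, 5f5c383, 615b25d, 6f61195, cc0b666, ce566aa}.
Reachable from 438c489: {438c489, 5f5c383, ce566aa}.
In 615b25d's history but not 438c489's: {0632ba0, 1c26232, 615b25d, 6f61195, cc0b666} — 5 commits.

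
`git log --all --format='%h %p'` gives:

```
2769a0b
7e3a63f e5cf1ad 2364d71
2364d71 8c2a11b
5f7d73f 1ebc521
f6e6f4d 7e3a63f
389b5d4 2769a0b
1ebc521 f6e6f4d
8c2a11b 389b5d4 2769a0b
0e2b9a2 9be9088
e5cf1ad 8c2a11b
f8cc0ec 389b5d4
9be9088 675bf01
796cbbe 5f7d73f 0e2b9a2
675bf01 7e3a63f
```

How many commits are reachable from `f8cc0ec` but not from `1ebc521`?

1

Reachable from f8cc0ec: {2769a0b, 389b5d4, f8cc0ec}.
Reachable from 1ebc521: {1ebc521, 2364d71, 2769a0b, 389b5d4, 7e3a63f, 8c2a11b, e5cf1ad, f6e6f4d}.
In f8cc0ec's history but not 1ebc521's: {f8cc0ec} — 1 commit.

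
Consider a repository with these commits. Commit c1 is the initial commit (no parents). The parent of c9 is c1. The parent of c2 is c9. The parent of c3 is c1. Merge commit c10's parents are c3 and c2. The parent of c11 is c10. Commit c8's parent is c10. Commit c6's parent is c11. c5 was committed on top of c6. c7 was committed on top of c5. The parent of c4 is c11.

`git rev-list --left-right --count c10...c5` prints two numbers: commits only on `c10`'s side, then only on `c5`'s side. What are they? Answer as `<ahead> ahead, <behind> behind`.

0 ahead, 3 behind

Reachable from c10: {c1, c10, c2, c3, c9}.
Reachable from c5: {c1, c10, c11, c2, c3, c5, c6, c9}.
Only in c10's history (ahead): {} — 0.
Only in c5's history (behind): {c11, c5, c6} — 3.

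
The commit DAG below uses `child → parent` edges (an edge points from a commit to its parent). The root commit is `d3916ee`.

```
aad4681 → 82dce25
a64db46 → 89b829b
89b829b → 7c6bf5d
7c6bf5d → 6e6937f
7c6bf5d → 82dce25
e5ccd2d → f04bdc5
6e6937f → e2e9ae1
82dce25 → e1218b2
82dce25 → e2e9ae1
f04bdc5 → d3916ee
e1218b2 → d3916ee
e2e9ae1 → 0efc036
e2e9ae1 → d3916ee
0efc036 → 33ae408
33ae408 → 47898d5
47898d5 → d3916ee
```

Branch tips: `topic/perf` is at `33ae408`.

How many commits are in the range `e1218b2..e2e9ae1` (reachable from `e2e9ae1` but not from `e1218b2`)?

Reachable from e2e9ae1: {0efc036, 33ae408, 47898d5, d3916ee, e2e9ae1}.
Reachable from e1218b2: {d3916ee, e1218b2}.
In e2e9ae1's history but not e1218b2's: {0efc036, 33ae408, 47898d5, e2e9ae1} — 4 commits.

4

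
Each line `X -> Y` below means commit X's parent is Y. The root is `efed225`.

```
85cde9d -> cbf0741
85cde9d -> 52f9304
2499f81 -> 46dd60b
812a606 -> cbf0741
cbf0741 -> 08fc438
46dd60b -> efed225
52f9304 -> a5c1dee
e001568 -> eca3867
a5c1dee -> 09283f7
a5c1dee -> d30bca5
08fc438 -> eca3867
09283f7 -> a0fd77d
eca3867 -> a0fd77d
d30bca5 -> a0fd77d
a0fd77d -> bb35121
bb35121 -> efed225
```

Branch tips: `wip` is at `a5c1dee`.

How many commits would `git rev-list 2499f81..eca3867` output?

Reachable from eca3867: {a0fd77d, bb35121, eca3867, efed225}.
Reachable from 2499f81: {2499f81, 46dd60b, efed225}.
In eca3867's history but not 2499f81's: {a0fd77d, bb35121, eca3867} — 3 commits.

3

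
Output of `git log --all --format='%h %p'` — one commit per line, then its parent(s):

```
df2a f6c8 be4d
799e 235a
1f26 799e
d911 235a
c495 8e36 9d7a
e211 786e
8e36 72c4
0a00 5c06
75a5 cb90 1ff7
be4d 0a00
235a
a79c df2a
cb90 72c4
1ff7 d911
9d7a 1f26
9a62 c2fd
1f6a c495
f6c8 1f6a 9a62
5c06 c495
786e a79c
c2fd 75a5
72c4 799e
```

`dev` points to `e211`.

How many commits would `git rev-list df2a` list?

Walking parent pointers from df2a: reachable set = {0a00, 1f26, 1f6a, 1ff7, 235a, 5c06, 72c4, 75a5, 799e, 8e36, 9a62, 9d7a, be4d, c2fd, c495, cb90, d911, df2a, f6c8}.
That is 19 commits.

19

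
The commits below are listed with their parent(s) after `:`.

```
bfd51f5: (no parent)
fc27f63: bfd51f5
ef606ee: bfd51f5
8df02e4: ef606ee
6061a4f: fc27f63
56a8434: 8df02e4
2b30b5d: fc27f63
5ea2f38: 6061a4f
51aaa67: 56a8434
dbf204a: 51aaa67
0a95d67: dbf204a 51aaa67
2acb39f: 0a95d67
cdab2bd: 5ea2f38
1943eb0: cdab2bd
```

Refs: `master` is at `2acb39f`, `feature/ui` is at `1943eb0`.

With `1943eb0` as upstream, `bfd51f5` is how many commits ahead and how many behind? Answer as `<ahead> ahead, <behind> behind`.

Reachable from bfd51f5: {bfd51f5}.
Reachable from 1943eb0: {1943eb0, 5ea2f38, 6061a4f, bfd51f5, cdab2bd, fc27f63}.
Only in bfd51f5's history (ahead): {} — 0.
Only in 1943eb0's history (behind): {1943eb0, 5ea2f38, 6061a4f, cdab2bd, fc27f63} — 5.

0 ahead, 5 behind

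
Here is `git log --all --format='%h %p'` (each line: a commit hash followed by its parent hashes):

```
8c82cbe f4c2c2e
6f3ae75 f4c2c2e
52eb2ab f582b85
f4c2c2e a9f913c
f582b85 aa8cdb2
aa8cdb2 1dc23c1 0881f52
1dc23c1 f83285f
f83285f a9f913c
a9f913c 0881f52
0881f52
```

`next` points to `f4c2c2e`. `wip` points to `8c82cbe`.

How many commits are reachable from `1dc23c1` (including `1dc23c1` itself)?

Walking parent pointers from 1dc23c1: reachable set = {0881f52, 1dc23c1, a9f913c, f83285f}.
That is 4 commits.

4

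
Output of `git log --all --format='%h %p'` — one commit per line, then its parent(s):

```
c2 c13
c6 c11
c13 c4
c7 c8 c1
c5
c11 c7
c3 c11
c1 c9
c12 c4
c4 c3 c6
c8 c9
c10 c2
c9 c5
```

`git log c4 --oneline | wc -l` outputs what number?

Walking parent pointers from c4: reachable set = {c1, c11, c3, c4, c5, c6, c7, c8, c9}.
That is 9 commits.

9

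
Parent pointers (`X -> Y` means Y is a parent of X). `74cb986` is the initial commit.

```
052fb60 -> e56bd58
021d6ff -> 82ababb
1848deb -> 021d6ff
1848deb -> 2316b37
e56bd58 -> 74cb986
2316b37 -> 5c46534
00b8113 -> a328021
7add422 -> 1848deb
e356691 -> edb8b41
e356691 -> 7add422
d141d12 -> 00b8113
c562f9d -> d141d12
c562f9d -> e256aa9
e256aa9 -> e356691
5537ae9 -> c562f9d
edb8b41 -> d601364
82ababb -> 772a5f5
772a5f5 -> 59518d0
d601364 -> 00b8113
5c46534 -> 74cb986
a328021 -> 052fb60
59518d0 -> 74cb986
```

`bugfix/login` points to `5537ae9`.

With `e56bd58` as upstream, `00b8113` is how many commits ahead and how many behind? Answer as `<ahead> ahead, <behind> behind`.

3 ahead, 0 behind

Reachable from 00b8113: {00b8113, 052fb60, 74cb986, a328021, e56bd58}.
Reachable from e56bd58: {74cb986, e56bd58}.
Only in 00b8113's history (ahead): {00b8113, 052fb60, a328021} — 3.
Only in e56bd58's history (behind): {} — 0.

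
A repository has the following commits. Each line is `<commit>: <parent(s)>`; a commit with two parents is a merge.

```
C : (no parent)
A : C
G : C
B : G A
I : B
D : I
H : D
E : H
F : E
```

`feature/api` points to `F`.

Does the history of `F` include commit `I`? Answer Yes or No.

Ancestors of F (commits reachable by following parents): {A, B, C, D, E, F, G, H, I}.
I is in that set, so it is an ancestor of F.

Yes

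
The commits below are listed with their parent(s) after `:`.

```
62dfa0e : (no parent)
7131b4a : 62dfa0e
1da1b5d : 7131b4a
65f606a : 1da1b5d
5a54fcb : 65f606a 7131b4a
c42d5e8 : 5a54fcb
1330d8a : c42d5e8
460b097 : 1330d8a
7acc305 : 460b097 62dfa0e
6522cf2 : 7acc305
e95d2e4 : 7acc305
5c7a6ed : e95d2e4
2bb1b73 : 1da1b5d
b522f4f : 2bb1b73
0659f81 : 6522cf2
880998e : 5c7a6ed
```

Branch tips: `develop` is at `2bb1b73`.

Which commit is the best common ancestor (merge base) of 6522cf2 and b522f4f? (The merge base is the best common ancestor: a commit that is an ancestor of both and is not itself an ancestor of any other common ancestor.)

1da1b5d

Ancestors of 6522cf2: {1330d8a, 1da1b5d, 460b097, 5a54fcb, 62dfa0e, 6522cf2, 65f606a, 7131b4a, 7acc305, c42d5e8}.
Ancestors of b522f4f: {1da1b5d, 2bb1b73, 62dfa0e, 7131b4a, b522f4f}.
Common ancestors: {1da1b5d, 62dfa0e, 7131b4a}.
Among these, 1da1b5d is not an ancestor of any other common ancestor — it is the merge base.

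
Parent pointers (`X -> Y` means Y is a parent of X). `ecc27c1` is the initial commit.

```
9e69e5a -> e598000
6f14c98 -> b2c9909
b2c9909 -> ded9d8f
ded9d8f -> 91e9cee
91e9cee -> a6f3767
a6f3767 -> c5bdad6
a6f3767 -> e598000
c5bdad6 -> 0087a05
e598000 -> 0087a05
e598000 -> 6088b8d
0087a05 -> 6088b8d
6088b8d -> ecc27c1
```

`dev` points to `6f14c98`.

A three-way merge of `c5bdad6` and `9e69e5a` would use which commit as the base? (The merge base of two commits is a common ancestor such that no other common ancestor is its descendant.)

0087a05

Ancestors of c5bdad6: {0087a05, 6088b8d, c5bdad6, ecc27c1}.
Ancestors of 9e69e5a: {0087a05, 6088b8d, 9e69e5a, e598000, ecc27c1}.
Common ancestors: {0087a05, 6088b8d, ecc27c1}.
Among these, 0087a05 is not an ancestor of any other common ancestor — it is the merge base.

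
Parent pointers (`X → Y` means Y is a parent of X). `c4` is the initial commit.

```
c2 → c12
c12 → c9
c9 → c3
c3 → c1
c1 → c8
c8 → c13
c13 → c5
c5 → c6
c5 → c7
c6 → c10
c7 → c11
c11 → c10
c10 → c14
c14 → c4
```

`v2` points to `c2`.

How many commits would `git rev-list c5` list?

Walking parent pointers from c5: reachable set = {c10, c11, c14, c4, c5, c6, c7}.
That is 7 commits.

7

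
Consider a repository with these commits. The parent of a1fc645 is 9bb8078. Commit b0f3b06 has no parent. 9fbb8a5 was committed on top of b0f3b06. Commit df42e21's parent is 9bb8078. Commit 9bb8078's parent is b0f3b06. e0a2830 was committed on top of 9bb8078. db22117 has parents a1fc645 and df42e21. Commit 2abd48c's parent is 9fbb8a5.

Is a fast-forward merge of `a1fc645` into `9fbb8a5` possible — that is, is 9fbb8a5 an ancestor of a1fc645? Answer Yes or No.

No

A fast-forward from 9fbb8a5 to a1fc645 is possible iff 9fbb8a5 is an ancestor of a1fc645.
Ancestors of a1fc645: {9bb8078, a1fc645, b0f3b06}.
9fbb8a5 is not among them, so fast-forward is not possible.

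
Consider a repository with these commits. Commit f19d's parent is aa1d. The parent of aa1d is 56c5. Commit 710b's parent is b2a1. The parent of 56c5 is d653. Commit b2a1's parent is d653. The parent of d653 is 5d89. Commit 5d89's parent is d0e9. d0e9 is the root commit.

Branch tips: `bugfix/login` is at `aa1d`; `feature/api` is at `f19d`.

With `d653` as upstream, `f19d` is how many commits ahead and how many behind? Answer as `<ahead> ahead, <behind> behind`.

3 ahead, 0 behind

Reachable from f19d: {56c5, 5d89, aa1d, d0e9, d653, f19d}.
Reachable from d653: {5d89, d0e9, d653}.
Only in f19d's history (ahead): {56c5, aa1d, f19d} — 3.
Only in d653's history (behind): {} — 0.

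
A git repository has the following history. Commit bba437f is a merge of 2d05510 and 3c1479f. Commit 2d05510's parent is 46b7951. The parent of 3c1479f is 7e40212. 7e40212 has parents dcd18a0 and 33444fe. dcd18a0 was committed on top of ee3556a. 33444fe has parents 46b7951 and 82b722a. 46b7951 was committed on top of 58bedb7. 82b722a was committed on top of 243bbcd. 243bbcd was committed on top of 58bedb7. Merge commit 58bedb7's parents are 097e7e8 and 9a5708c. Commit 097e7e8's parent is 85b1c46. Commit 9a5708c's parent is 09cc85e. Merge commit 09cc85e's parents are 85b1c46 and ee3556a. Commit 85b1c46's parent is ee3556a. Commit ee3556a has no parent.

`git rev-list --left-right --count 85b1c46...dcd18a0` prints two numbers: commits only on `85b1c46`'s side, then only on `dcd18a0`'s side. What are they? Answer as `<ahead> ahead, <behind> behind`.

1 ahead, 1 behind

Reachable from 85b1c46: {85b1c46, ee3556a}.
Reachable from dcd18a0: {dcd18a0, ee3556a}.
Only in 85b1c46's history (ahead): {85b1c46} — 1.
Only in dcd18a0's history (behind): {dcd18a0} — 1.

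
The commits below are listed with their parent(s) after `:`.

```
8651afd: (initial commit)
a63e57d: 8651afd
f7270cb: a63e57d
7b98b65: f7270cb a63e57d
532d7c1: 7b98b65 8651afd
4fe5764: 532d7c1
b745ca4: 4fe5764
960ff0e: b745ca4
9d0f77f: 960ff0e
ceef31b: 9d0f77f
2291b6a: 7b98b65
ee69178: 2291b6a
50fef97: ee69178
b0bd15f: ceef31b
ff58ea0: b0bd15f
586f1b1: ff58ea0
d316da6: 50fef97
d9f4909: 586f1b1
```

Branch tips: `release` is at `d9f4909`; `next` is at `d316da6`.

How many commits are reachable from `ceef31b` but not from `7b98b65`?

Reachable from ceef31b: {4fe5764, 532d7c1, 7b98b65, 8651afd, 960ff0e, 9d0f77f, a63e57d, b745ca4, ceef31b, f7270cb}.
Reachable from 7b98b65: {7b98b65, 8651afd, a63e57d, f7270cb}.
In ceef31b's history but not 7b98b65's: {4fe5764, 532d7c1, 960ff0e, 9d0f77f, b745ca4, ceef31b} — 6 commits.

6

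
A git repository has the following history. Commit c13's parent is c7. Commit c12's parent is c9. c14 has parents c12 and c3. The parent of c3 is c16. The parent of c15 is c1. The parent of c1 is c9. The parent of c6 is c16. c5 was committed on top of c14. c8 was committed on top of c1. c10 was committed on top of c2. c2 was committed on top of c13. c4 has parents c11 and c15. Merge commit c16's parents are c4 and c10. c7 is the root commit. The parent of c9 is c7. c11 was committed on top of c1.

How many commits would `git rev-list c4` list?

Walking parent pointers from c4: reachable set = {c1, c11, c15, c4, c7, c9}.
That is 6 commits.

6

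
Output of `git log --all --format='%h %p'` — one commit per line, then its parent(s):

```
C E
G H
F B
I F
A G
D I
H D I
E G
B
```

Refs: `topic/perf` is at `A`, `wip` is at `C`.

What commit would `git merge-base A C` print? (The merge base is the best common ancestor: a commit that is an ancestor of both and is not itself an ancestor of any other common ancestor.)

G

Ancestors of A: {A, B, D, F, G, H, I}.
Ancestors of C: {B, C, D, E, F, G, H, I}.
Common ancestors: {B, D, F, G, H, I}.
Among these, G is not an ancestor of any other common ancestor — it is the merge base.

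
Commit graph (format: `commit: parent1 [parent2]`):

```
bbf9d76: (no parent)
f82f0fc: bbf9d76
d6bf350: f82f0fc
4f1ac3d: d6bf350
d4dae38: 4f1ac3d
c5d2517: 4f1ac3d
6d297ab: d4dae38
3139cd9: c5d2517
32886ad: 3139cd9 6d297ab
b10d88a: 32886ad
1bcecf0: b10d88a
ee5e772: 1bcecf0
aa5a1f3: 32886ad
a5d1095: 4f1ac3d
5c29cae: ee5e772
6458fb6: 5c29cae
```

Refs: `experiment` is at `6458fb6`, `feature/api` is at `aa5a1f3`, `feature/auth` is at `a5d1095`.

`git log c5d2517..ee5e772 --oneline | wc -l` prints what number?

Reachable from ee5e772: {1bcecf0, 3139cd9, 32886ad, 4f1ac3d, 6d297ab, b10d88a, bbf9d76, c5d2517, d4dae38, d6bf350, ee5e772, f82f0fc}.
Reachable from c5d2517: {4f1ac3d, bbf9d76, c5d2517, d6bf350, f82f0fc}.
In ee5e772's history but not c5d2517's: {1bcecf0, 3139cd9, 32886ad, 6d297ab, b10d88a, d4dae38, ee5e772} — 7 commits.

7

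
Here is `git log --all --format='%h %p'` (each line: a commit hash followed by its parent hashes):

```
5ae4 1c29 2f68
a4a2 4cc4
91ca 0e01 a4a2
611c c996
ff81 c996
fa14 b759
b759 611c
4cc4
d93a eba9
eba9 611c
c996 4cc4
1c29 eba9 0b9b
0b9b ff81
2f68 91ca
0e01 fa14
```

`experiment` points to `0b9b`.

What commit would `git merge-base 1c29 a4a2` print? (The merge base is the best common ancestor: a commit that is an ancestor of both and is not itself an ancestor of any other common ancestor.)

Ancestors of 1c29: {0b9b, 1c29, 4cc4, 611c, c996, eba9, ff81}.
Ancestors of a4a2: {4cc4, a4a2}.
Common ancestors: {4cc4}.
The only common ancestor is 4cc4, so it is the merge base.

4cc4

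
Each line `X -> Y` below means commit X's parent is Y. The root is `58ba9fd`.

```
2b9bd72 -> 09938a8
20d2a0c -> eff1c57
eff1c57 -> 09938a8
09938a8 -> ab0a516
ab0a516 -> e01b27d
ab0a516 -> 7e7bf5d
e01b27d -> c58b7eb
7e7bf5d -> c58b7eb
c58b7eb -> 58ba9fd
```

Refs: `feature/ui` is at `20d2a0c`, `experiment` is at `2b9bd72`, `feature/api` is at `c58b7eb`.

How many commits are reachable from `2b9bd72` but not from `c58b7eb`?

5

Reachable from 2b9bd72: {09938a8, 2b9bd72, 58ba9fd, 7e7bf5d, ab0a516, c58b7eb, e01b27d}.
Reachable from c58b7eb: {58ba9fd, c58b7eb}.
In 2b9bd72's history but not c58b7eb's: {09938a8, 2b9bd72, 7e7bf5d, ab0a516, e01b27d} — 5 commits.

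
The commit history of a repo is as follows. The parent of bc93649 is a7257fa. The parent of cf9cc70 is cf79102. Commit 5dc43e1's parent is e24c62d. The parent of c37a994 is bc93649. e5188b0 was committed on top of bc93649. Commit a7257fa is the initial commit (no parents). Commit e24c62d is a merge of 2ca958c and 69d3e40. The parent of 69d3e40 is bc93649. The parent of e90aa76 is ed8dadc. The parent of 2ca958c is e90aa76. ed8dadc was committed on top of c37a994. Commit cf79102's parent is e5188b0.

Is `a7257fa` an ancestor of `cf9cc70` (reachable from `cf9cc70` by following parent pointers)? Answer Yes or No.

Ancestors of cf9cc70 (commits reachable by following parents): {a7257fa, bc93649, cf79102, cf9cc70, e5188b0}.
a7257fa is in that set, so it is an ancestor of cf9cc70.

Yes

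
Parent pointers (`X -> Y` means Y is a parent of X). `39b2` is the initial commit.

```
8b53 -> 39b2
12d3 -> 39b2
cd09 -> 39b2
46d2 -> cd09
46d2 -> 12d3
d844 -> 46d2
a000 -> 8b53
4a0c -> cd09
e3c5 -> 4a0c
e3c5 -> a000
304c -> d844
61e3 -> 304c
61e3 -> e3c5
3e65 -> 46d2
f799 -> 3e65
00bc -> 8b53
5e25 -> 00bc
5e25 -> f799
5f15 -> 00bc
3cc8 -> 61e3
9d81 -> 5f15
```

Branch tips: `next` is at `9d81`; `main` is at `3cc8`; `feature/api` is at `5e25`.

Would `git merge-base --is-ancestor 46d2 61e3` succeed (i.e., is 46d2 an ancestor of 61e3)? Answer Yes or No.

Ancestors of 61e3 (commits reachable by following parents): {12d3, 304c, 39b2, 46d2, 4a0c, 61e3, 8b53, a000, cd09, d844, e3c5}.
46d2 is in that set, so it is an ancestor of 61e3.

Yes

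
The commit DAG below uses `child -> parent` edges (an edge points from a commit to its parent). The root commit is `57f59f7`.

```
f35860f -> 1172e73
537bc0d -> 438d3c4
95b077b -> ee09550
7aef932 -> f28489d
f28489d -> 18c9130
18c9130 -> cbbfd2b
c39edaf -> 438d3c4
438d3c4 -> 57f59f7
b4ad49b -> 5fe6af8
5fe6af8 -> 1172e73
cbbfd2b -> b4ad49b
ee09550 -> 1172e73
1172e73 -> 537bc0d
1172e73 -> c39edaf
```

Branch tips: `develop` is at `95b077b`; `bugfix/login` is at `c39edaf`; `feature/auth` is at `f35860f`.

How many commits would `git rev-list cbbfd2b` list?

Walking parent pointers from cbbfd2b: reachable set = {1172e73, 438d3c4, 537bc0d, 57f59f7, 5fe6af8, b4ad49b, c39edaf, cbbfd2b}.
That is 8 commits.

8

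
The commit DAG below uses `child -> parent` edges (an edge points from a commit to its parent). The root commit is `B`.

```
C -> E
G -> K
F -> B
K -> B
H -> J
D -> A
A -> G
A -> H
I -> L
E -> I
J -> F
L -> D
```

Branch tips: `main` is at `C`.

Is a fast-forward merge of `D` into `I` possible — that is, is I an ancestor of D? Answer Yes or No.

A fast-forward from I to D is possible iff I is an ancestor of D.
Ancestors of D: {A, B, D, F, G, H, J, K}.
I is not among them, so fast-forward is not possible.

No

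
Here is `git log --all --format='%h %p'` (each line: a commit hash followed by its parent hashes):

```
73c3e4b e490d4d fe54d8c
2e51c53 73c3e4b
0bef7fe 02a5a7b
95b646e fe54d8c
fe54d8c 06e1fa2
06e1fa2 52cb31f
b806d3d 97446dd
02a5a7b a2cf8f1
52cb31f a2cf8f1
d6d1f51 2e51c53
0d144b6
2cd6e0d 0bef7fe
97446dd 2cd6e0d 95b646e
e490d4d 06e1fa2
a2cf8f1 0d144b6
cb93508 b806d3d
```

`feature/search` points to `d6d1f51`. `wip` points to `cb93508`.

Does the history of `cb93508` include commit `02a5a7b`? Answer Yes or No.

Yes

Ancestors of cb93508 (commits reachable by following parents): {02a5a7b, 06e1fa2, 0bef7fe, 0d144b6, 2cd6e0d, 52cb31f, 95b646e, 97446dd, a2cf8f1, b806d3d, cb93508, fe54d8c}.
02a5a7b is in that set, so it is an ancestor of cb93508.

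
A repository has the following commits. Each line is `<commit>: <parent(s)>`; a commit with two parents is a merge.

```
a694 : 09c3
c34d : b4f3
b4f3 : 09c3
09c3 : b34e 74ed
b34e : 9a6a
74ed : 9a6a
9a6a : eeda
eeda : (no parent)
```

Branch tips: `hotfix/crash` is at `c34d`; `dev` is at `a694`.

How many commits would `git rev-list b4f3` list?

Walking parent pointers from b4f3: reachable set = {09c3, 74ed, 9a6a, b34e, b4f3, eeda}.
That is 6 commits.

6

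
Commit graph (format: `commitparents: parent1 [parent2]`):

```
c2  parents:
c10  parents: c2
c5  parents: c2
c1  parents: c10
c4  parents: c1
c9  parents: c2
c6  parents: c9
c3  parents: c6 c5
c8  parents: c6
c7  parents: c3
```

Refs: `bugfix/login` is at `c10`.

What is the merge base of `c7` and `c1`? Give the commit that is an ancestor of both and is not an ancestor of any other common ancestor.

c2

Ancestors of c7: {c2, c3, c5, c6, c7, c9}.
Ancestors of c1: {c1, c10, c2}.
Common ancestors: {c2}.
The only common ancestor is c2, so it is the merge base.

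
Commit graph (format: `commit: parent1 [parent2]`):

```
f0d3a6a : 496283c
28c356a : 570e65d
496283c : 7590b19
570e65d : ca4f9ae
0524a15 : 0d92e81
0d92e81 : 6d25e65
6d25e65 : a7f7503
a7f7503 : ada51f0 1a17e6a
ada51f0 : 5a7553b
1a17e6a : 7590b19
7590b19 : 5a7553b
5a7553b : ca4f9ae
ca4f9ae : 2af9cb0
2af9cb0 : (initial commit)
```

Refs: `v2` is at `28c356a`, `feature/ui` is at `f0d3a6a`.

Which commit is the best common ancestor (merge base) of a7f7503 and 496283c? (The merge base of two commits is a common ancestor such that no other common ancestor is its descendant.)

7590b19

Ancestors of a7f7503: {1a17e6a, 2af9cb0, 5a7553b, 7590b19, a7f7503, ada51f0, ca4f9ae}.
Ancestors of 496283c: {2af9cb0, 496283c, 5a7553b, 7590b19, ca4f9ae}.
Common ancestors: {2af9cb0, 5a7553b, 7590b19, ca4f9ae}.
Among these, 7590b19 is not an ancestor of any other common ancestor — it is the merge base.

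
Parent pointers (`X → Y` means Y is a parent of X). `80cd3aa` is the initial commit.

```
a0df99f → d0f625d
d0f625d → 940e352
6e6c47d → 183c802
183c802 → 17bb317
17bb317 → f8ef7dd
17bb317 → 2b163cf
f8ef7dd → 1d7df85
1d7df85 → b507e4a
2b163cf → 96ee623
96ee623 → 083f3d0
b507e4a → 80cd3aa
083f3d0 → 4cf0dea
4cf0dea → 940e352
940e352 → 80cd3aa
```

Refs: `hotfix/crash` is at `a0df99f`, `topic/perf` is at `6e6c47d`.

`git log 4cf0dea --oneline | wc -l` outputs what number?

Walking parent pointers from 4cf0dea: reachable set = {4cf0dea, 80cd3aa, 940e352}.
That is 3 commits.

3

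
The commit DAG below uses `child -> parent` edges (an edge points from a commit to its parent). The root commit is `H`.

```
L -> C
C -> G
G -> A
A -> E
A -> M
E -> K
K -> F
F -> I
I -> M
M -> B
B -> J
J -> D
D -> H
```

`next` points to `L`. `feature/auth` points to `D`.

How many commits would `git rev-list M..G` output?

Reachable from G: {A, B, D, E, F, G, H, I, J, K, M}.
Reachable from M: {B, D, H, J, M}.
In G's history but not M's: {A, E, F, G, I, K} — 6 commits.

6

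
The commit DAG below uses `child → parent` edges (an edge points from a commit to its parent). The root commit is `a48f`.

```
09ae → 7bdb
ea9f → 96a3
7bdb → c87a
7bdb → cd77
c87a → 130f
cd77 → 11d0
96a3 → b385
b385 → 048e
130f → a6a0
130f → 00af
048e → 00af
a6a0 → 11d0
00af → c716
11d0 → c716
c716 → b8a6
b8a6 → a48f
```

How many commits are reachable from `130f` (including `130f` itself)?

7

Walking parent pointers from 130f: reachable set = {00af, 11d0, 130f, a48f, a6a0, b8a6, c716}.
That is 7 commits.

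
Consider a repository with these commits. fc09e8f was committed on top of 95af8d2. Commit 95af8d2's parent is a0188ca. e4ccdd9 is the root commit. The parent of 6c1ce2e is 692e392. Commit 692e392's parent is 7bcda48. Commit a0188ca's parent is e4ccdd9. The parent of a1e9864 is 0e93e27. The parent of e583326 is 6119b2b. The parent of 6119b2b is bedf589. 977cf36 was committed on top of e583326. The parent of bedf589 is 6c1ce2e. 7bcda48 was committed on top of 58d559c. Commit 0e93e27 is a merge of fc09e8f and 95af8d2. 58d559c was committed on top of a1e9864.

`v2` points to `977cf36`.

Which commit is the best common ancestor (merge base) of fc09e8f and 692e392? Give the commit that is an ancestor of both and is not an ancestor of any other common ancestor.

fc09e8f

Ancestors of fc09e8f: {95af8d2, a0188ca, e4ccdd9, fc09e8f}.
Ancestors of 692e392: {0e93e27, 58d559c, 692e392, 7bcda48, 95af8d2, a0188ca, a1e9864, e4ccdd9, fc09e8f}.
Common ancestors: {95af8d2, a0188ca, e4ccdd9, fc09e8f}.
Among these, fc09e8f is not an ancestor of any other common ancestor — it is the merge base.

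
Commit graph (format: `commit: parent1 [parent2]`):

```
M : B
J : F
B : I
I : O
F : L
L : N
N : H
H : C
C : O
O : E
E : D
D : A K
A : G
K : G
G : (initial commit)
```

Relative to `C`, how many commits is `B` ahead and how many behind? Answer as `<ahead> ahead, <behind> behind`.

2 ahead, 1 behind

Reachable from B: {A, B, D, E, G, I, K, O}.
Reachable from C: {A, C, D, E, G, K, O}.
Only in B's history (ahead): {B, I} — 2.
Only in C's history (behind): {C} — 1.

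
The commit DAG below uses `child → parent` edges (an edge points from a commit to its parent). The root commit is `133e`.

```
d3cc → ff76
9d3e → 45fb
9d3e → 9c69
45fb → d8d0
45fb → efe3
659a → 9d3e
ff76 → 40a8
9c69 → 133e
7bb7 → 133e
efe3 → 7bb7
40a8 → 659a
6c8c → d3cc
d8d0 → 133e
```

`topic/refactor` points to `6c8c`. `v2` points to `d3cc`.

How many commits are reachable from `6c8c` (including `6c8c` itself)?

Walking parent pointers from 6c8c: reachable set = {133e, 40a8, 45fb, 659a, 6c8c, 7bb7, 9c69, 9d3e, d3cc, d8d0, efe3, ff76}.
That is 12 commits.

12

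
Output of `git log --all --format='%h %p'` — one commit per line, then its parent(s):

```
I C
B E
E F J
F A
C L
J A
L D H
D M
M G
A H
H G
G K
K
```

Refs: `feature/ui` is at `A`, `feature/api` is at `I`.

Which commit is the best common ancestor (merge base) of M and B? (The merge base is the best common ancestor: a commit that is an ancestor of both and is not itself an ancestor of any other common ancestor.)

Ancestors of M: {G, K, M}.
Ancestors of B: {A, B, E, F, G, H, J, K}.
Common ancestors: {G, K}.
Among these, G is not an ancestor of any other common ancestor — it is the merge base.

G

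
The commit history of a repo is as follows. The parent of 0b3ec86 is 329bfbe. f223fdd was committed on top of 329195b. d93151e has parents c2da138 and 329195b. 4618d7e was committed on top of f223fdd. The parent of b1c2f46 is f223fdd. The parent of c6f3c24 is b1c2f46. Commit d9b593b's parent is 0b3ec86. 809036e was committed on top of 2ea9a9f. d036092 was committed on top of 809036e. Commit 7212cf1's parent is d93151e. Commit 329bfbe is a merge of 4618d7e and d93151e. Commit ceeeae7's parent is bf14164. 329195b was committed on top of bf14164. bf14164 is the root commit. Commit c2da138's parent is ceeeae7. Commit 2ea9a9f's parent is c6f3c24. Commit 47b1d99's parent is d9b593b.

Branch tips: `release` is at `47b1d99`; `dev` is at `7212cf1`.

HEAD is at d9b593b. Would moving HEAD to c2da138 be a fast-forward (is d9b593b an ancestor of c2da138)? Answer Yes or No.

No

A fast-forward from d9b593b to c2da138 is possible iff d9b593b is an ancestor of c2da138.
Ancestors of c2da138: {bf14164, c2da138, ceeeae7}.
d9b593b is not among them, so fast-forward is not possible.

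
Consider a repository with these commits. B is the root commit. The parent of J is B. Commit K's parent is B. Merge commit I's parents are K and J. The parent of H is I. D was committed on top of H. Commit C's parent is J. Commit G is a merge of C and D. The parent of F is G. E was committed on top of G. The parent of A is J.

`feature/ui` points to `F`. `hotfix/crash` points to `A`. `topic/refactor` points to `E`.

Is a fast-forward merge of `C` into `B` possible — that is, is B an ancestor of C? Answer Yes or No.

A fast-forward from B to C is possible iff B is an ancestor of C.
Ancestors of C: {B, C, J}.
B is among them, so fast-forward is possible.

Yes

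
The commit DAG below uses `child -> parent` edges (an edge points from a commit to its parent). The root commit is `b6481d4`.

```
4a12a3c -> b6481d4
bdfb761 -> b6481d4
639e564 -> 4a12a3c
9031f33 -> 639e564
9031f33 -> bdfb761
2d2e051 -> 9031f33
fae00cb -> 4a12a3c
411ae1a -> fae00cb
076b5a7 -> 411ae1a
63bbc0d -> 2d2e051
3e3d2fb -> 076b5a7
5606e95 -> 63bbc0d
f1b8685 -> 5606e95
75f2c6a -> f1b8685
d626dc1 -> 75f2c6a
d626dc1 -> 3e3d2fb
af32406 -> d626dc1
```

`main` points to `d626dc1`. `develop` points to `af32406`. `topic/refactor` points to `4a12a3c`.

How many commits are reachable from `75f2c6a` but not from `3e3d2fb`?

8

Reachable from 75f2c6a: {2d2e051, 4a12a3c, 5606e95, 639e564, 63bbc0d, 75f2c6a, 9031f33, b6481d4, bdfb761, f1b8685}.
Reachable from 3e3d2fb: {076b5a7, 3e3d2fb, 411ae1a, 4a12a3c, b6481d4, fae00cb}.
In 75f2c6a's history but not 3e3d2fb's: {2d2e051, 5606e95, 639e564, 63bbc0d, 75f2c6a, 9031f33, bdfb761, f1b8685} — 8 commits.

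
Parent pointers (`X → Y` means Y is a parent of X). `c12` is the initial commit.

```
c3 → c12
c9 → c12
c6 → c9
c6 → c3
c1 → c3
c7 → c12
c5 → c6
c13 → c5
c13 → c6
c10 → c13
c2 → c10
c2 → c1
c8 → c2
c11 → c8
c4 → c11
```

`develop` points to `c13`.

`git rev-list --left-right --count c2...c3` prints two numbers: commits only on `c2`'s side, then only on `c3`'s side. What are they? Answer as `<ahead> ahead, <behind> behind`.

Reachable from c2: {c1, c10, c12, c13, c2, c3, c5, c6, c9}.
Reachable from c3: {c12, c3}.
Only in c2's history (ahead): {c1, c10, c13, c2, c5, c6, c9} — 7.
Only in c3's history (behind): {} — 0.

7 ahead, 0 behind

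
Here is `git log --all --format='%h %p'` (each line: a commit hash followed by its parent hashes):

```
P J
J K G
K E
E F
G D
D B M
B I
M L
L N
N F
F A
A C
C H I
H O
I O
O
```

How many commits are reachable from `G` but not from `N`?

5

Reachable from G: {A, B, C, D, F, G, H, I, L, M, N, O}.
Reachable from N: {A, C, F, H, I, N, O}.
In G's history but not N's: {B, D, G, L, M} — 5 commits.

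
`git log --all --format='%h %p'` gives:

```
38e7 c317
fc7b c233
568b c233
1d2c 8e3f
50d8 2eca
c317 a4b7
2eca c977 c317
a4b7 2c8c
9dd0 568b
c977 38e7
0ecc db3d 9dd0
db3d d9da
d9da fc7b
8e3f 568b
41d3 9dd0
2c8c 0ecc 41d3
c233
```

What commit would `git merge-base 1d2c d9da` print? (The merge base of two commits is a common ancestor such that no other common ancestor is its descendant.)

Ancestors of 1d2c: {1d2c, 568b, 8e3f, c233}.
Ancestors of d9da: {c233, d9da, fc7b}.
Common ancestors: {c233}.
The only common ancestor is c233, so it is the merge base.

c233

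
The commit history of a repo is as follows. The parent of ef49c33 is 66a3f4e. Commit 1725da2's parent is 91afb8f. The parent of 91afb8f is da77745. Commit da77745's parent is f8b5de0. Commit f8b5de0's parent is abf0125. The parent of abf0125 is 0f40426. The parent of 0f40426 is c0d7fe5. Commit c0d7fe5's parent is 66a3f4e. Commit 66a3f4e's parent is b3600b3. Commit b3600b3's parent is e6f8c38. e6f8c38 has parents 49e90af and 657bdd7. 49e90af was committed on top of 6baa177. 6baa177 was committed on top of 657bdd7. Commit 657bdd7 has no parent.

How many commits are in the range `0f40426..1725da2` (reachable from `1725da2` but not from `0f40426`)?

5

Reachable from 1725da2: {0f40426, 1725da2, 49e90af, 657bdd7, 66a3f4e, 6baa177, 91afb8f, abf0125, b3600b3, c0d7fe5, da77745, e6f8c38, f8b5de0}.
Reachable from 0f40426: {0f40426, 49e90af, 657bdd7, 66a3f4e, 6baa177, b3600b3, c0d7fe5, e6f8c38}.
In 1725da2's history but not 0f40426's: {1725da2, 91afb8f, abf0125, da77745, f8b5de0} — 5 commits.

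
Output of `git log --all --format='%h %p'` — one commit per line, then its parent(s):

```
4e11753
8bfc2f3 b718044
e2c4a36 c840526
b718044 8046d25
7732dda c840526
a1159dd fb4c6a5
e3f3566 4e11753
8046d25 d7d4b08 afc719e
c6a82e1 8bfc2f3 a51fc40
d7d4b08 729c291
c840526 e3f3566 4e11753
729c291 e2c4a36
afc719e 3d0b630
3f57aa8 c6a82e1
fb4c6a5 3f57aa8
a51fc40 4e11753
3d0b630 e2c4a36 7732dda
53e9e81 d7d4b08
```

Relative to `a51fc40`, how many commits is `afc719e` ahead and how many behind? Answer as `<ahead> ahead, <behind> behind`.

6 ahead, 1 behind

Reachable from afc719e: {3d0b630, 4e11753, 7732dda, afc719e, c840526, e2c4a36, e3f3566}.
Reachable from a51fc40: {4e11753, a51fc40}.
Only in afc719e's history (ahead): {3d0b630, 7732dda, afc719e, c840526, e2c4a36, e3f3566} — 6.
Only in a51fc40's history (behind): {a51fc40} — 1.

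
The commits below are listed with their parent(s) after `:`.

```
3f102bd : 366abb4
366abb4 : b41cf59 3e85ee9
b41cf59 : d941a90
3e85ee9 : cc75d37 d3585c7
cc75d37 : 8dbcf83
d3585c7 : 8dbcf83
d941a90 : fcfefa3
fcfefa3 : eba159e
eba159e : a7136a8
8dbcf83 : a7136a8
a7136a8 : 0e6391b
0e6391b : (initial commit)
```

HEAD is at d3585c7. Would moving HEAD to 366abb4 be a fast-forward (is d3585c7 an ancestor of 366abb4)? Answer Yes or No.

Yes

A fast-forward from d3585c7 to 366abb4 is possible iff d3585c7 is an ancestor of 366abb4.
Ancestors of 366abb4: {0e6391b, 366abb4, 3e85ee9, 8dbcf83, a7136a8, b41cf59, cc75d37, d3585c7, d941a90, eba159e, fcfefa3}.
d3585c7 is among them, so fast-forward is possible.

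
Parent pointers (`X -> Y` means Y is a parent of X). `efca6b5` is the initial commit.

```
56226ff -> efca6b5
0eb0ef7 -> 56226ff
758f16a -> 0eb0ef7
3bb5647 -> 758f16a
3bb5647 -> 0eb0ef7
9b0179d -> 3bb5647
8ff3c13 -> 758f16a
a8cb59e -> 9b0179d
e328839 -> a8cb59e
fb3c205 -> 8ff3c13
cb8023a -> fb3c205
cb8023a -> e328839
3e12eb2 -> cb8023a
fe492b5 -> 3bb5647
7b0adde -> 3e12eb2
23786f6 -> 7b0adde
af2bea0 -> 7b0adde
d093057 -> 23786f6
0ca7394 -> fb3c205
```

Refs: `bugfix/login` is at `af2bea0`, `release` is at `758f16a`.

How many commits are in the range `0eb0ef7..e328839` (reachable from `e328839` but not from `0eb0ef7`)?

5

Reachable from e328839: {0eb0ef7, 3bb5647, 56226ff, 758f16a, 9b0179d, a8cb59e, e328839, efca6b5}.
Reachable from 0eb0ef7: {0eb0ef7, 56226ff, efca6b5}.
In e328839's history but not 0eb0ef7's: {3bb5647, 758f16a, 9b0179d, a8cb59e, e328839} — 5 commits.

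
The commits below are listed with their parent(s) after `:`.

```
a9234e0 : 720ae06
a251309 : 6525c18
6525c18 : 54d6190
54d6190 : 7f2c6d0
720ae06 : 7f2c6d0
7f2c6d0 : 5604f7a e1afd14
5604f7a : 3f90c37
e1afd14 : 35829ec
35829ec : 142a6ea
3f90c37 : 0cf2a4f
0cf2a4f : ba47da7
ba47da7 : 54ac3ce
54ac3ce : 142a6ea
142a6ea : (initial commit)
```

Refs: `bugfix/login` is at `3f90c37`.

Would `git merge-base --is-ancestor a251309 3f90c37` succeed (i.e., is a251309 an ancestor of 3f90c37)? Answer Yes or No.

No

Ancestors of 3f90c37: {0cf2a4f, 142a6ea, 3f90c37, 54ac3ce, ba47da7}.
a251309 is not in that set, so it is not an ancestor of 3f90c37.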